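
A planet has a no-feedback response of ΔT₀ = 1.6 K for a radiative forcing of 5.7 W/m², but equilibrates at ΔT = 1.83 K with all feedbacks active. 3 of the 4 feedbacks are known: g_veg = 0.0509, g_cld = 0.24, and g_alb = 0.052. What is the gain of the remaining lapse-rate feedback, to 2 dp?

Amplification A = ΔT/ΔT₀ = 1.83/1.6 = 1.144.
Total gain g = 1 − 1/A = 1 − 1/1.144 = 0.1259.
Known gains sum to 0.0509 + 0.24 + 0.052 = 0.3429.
g_lr = 0.1259 − 0.3429 = -0.22.

-0.22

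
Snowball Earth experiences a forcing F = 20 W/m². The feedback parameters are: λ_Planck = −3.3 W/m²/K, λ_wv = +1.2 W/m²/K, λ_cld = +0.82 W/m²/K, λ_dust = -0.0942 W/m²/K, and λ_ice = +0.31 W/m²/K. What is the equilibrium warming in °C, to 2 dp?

18.79 °C

Net feedback parameter λ = (−3.3) + (+1.2) + (+0.82) + (-0.0942) + (+0.31) = -1.0642 W/m²/K.
ΔT = −F/λ = −20/(-1.0642) = 18.79 °C.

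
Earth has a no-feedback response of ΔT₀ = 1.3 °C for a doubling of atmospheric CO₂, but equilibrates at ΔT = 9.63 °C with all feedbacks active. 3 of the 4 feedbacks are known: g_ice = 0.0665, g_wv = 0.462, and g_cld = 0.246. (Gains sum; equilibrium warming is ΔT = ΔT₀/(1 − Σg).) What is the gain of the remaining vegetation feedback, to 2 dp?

0.09

Amplification A = ΔT/ΔT₀ = 9.63/1.3 = 7.408.
Total gain g = 1 − 1/A = 1 − 1/7.408 = 0.865.
Known gains sum to 0.0665 + 0.462 + 0.246 = 0.7745.
g_veg = 0.865 − 0.7745 = 0.09.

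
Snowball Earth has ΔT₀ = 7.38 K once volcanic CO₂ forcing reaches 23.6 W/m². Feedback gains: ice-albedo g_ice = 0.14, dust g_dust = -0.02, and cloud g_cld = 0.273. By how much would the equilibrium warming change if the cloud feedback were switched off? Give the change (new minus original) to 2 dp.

-3.77 K

Original: g = 0.393, ΔT = 7.38/(1−0.393) = 12.1582 K.
Without cloud: g' = 0.12, ΔT' = 7.38/(1−0.12) = 8.3864 K.
Change = 8.3864 − 12.1582 = -3.77 K.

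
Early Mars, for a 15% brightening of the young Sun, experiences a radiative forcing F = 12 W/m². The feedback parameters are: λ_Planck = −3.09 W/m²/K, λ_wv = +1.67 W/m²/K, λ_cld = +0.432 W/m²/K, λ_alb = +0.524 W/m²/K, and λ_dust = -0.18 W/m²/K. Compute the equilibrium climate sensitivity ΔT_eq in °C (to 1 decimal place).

Net feedback parameter λ = (−3.09) + (+1.67) + (+0.432) + (+0.524) + (-0.18) = -0.644 W/m²/K.
ΔT = −F/λ = −12/(-0.644) = 18.6 °C.

18.6 °C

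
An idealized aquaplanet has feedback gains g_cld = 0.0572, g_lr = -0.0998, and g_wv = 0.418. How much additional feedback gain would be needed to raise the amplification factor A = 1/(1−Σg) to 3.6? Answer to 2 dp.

0.35

Current total gain = 0.3754.
Target gain for A = 3.6: g* = 1 − 1/3.6 = 0.7222.
Additional gain needed = 0.7222 − 0.3754 = 0.35.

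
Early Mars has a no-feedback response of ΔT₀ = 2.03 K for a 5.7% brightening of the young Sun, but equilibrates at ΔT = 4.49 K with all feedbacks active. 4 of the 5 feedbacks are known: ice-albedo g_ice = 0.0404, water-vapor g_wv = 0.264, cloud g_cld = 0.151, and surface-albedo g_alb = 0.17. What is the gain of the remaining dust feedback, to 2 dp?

-0.08

Amplification A = ΔT/ΔT₀ = 4.49/2.03 = 2.212.
Total gain g = 1 − 1/A = 1 − 1/2.212 = 0.5479.
Known gains sum to 0.0404 + 0.264 + 0.151 + 0.17 = 0.6254.
g_dust = 0.5479 − 0.6254 = -0.08.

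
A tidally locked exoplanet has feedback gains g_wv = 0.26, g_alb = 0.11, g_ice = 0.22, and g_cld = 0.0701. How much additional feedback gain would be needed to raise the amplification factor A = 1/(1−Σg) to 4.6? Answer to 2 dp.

Current total gain = 0.6601.
Target gain for A = 4.6: g* = 1 − 1/4.6 = 0.7826.
Additional gain needed = 0.7826 − 0.6601 = 0.12.

0.12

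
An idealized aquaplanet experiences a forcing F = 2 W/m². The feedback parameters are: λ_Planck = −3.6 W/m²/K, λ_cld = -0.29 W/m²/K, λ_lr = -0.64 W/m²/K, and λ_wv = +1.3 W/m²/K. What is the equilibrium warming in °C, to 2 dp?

Net feedback parameter λ = (−3.6) + (-0.29) + (-0.64) + (+1.3) = -3.23 W/m²/K.
ΔT = −F/λ = −2/(-3.23) = 0.62 °C.

0.62 °C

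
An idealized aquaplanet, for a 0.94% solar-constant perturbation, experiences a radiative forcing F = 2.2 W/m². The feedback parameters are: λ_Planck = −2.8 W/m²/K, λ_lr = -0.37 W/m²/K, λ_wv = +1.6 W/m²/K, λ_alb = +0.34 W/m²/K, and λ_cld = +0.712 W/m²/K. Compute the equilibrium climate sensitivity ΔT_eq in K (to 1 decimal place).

Net feedback parameter λ = (−2.8) + (-0.37) + (+1.6) + (+0.34) + (+0.712) = -0.518 W/m²/K.
ΔT = −F/λ = −2.2/(-0.518) = 4.2 K.

4.2 K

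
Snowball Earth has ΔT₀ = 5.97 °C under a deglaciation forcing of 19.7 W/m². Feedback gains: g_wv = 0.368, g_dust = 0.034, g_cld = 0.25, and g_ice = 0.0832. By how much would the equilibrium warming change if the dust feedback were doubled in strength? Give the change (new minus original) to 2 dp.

Original: g = 0.7352, ΔT = 5.97/(1−0.7352) = 22.5453 °C.
With doubled dust: g' = 0.7692, ΔT' = 5.97/(1−0.7692) = 25.8666 °C.
Change = 25.8666 − 22.5453 = 3.32 °C.

3.32 °C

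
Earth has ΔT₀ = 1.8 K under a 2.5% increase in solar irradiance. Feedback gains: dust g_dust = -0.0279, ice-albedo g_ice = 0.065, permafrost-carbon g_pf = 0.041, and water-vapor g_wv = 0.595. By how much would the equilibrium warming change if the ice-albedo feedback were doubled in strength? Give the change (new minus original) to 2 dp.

Original: g = 0.6731, ΔT = 1.8/(1−0.6731) = 5.5063 K.
With doubled ice-albedo: g' = 0.7381, ΔT' = 1.8/(1−0.7381) = 6.8729 K.
Change = 6.8729 − 5.5063 = 1.37 K.

1.37 K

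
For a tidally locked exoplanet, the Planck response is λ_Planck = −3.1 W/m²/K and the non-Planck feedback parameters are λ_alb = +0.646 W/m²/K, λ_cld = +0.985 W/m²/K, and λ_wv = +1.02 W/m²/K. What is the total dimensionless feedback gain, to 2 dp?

Convert to gains: g_alb = 0.646/3.1 = 0.2084; g_cld = 0.985/3.1 = 0.3177; g_wv = 1.02/3.1 = 0.329.
Total gain g = 0.8551.

0.86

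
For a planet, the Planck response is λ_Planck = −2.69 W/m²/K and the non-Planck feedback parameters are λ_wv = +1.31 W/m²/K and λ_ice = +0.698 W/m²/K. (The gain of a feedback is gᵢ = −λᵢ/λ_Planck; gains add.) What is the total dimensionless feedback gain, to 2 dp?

Convert to gains: g_wv = 1.31/2.69 = 0.487; g_ice = 0.698/2.69 = 0.2595.
Total gain g = 0.7465.

0.75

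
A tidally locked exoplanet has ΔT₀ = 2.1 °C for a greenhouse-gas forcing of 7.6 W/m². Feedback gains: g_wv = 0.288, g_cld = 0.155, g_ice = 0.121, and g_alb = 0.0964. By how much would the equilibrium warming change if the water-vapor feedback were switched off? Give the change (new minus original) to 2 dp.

Original: g = 0.6604, ΔT = 2.1/(1−0.6604) = 6.1837 °C.
Without water-vapor: g' = 0.3724, ΔT' = 2.1/(1−0.3724) = 3.3461 °C.
Change = 3.3461 − 6.1837 = -2.84 °C.

-2.84 °C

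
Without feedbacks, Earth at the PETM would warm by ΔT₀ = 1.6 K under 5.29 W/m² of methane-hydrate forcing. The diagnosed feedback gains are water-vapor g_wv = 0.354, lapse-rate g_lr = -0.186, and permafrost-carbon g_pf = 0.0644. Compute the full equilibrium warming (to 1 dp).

Total gain g = 0.354 − 0.186 + 0.0644 = 0.2324.
Amplification A = 1/(1 − 0.2324) = 1.303.
ΔT = 1.6 × 1.303 = 2.1 K.

2.1 K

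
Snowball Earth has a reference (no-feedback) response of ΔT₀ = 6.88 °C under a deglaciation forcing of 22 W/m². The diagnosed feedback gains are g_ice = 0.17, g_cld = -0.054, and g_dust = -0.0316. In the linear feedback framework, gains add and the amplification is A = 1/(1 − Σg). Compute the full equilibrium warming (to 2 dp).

7.51 °C

Total gain g = 0.17 − 0.054 − 0.0316 = 0.0844.
Amplification A = 1/(1 − 0.0844) = 1.092.
ΔT = 6.88 × 1.092 = 7.51 °C.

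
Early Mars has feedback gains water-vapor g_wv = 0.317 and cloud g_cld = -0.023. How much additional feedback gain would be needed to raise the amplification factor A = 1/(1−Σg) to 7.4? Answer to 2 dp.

0.57

Current total gain = 0.294.
Target gain for A = 7.4: g* = 1 − 1/7.4 = 0.8649.
Additional gain needed = 0.8649 − 0.294 = 0.57.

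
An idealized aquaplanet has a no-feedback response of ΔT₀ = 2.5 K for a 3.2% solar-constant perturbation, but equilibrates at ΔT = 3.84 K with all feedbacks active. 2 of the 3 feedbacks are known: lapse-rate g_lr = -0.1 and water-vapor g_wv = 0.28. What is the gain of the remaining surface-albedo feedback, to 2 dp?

0.17

Amplification A = ΔT/ΔT₀ = 3.84/2.5 = 1.536.
Total gain g = 1 − 1/A = 1 − 1/1.536 = 0.349.
Known gains sum to -0.1 + 0.28 = 0.18.
g_alb = 0.349 − 0.18 = 0.17.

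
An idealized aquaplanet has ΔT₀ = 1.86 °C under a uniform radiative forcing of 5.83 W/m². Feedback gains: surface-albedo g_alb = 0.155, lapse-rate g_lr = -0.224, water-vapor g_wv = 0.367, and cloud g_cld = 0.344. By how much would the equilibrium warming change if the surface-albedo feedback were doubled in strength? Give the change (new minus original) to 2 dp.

3.97 °C

Original: g = 0.642, ΔT = 1.86/(1−0.642) = 5.1955 °C.
With doubled surface-albedo: g' = 0.797, ΔT' = 1.86/(1−0.797) = 9.1626 °C.
Change = 9.1626 − 5.1955 = 3.97 °C.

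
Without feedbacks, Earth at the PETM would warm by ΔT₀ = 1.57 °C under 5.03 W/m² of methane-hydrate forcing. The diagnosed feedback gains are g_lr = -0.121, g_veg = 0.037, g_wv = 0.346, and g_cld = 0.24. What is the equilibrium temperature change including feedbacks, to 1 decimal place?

Total gain g = -0.121 + 0.037 + 0.346 + 0.24 = 0.502.
Amplification A = 1/(1 − 0.502) = 2.008.
ΔT = 1.57 × 2.008 = 3.2 °C.

3.2 °C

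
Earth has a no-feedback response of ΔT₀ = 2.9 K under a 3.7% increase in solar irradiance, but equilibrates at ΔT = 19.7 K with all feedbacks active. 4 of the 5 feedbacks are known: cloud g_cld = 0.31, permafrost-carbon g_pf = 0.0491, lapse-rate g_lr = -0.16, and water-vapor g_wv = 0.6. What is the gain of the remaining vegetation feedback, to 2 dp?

0.05

Amplification A = ΔT/ΔT₀ = 19.7/2.9 = 6.793.
Total gain g = 1 − 1/A = 1 − 1/6.793 = 0.8528.
Known gains sum to 0.31 + 0.0491 − 0.16 + 0.6 = 0.7991.
g_veg = 0.8528 − 0.7991 = 0.05.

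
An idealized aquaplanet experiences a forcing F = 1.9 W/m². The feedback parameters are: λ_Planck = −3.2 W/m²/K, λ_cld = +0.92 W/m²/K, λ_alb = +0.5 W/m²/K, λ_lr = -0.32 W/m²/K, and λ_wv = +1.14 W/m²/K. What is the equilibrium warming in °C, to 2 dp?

1.98 °C

Net feedback parameter λ = (−3.2) + (+0.92) + (+0.5) + (-0.32) + (+1.14) = -0.96 W/m²/K.
ΔT = −F/λ = −1.9/(-0.96) = 1.98 °C.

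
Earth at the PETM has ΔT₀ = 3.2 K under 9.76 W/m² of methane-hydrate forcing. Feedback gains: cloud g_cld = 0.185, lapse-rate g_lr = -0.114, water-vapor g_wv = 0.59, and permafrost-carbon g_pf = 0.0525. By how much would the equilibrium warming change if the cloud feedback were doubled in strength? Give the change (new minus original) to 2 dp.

20.36 K

Original: g = 0.7135, ΔT = 3.2/(1−0.7135) = 11.1693 K.
With doubled cloud: g' = 0.8985, ΔT' = 3.2/(1−0.8985) = 31.5271 K.
Change = 31.5271 − 11.1693 = 20.36 K.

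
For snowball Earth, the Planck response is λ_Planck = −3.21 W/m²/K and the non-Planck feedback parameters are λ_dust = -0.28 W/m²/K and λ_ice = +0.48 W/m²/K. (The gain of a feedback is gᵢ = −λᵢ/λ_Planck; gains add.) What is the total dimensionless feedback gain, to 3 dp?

0.062

Convert to gains: g_dust = -0.28/3.21 = -0.08723; g_ice = 0.48/3.21 = 0.1495.
Total gain g = 0.06227.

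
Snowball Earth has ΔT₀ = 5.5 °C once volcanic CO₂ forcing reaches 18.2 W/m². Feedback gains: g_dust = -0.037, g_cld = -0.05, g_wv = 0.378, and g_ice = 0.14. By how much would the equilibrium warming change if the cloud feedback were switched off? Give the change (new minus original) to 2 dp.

Original: g = 0.431, ΔT = 5.5/(1−0.431) = 9.6661 °C.
Without cloud: g' = 0.481, ΔT' = 5.5/(1−0.481) = 10.5973 °C.
Change = 10.5973 − 9.6661 = 0.93 °C.

0.93 °C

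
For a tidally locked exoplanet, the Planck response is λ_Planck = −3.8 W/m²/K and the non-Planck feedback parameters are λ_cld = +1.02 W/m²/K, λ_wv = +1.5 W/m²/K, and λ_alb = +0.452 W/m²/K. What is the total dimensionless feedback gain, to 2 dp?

0.78

Convert to gains: g_cld = 1.02/3.8 = 0.2684; g_wv = 1.5/3.8 = 0.3947; g_alb = 0.452/3.8 = 0.1189.
Total gain g = 0.782.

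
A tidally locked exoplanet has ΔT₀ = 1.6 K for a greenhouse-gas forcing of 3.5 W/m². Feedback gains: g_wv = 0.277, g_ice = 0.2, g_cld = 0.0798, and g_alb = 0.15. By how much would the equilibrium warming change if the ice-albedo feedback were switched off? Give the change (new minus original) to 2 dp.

-2.21 K

Original: g = 0.7068, ΔT = 1.6/(1−0.7068) = 5.4570 K.
Without ice-albedo: g' = 0.5068, ΔT' = 1.6/(1−0.5068) = 3.2441 K.
Change = 3.2441 − 5.4570 = -2.21 K.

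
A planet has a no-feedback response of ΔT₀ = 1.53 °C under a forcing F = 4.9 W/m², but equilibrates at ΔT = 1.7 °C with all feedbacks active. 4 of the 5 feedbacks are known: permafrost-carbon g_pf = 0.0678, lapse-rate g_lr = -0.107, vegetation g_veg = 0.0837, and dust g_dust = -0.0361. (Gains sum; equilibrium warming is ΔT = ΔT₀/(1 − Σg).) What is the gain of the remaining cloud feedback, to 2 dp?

Amplification A = ΔT/ΔT₀ = 1.7/1.53 = 1.111.
Total gain g = 1 − 1/A = 1 − 1/1.111 = 0.09991.
Known gains sum to 0.0678 − 0.107 + 0.0837 − 0.0361 = 0.0084.
g_cld = 0.09991 − 0.0084 = 0.09.

0.09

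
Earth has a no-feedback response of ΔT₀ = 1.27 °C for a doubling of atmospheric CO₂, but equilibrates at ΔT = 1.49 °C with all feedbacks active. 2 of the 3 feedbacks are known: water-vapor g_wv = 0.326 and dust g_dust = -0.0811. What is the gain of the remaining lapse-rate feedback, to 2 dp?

Amplification A = ΔT/ΔT₀ = 1.49/1.27 = 1.173.
Total gain g = 1 − 1/A = 1 − 1/1.173 = 0.1475.
Known gains sum to 0.326 − 0.0811 = 0.2449.
g_lr = 0.1475 − 0.2449 = -0.10.

-0.10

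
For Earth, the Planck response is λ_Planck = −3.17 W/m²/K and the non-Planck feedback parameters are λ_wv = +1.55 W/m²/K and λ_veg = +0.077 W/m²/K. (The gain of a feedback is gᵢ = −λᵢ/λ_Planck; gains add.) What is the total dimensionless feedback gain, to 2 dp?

0.51

Convert to gains: g_wv = 1.55/3.17 = 0.489; g_veg = 0.077/3.17 = 0.02429.
Total gain g = 0.51329.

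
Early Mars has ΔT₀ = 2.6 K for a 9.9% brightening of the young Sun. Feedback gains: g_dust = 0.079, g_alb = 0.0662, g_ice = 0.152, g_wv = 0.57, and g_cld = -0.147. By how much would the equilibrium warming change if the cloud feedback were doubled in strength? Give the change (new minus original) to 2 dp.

-3.20 K

Original: g = 0.7202, ΔT = 2.6/(1−0.7202) = 9.2924 K.
With doubled cloud: g' = 0.5732, ΔT' = 2.6/(1−0.5732) = 6.0918 K.
Change = 6.0918 − 9.2924 = -3.20 K.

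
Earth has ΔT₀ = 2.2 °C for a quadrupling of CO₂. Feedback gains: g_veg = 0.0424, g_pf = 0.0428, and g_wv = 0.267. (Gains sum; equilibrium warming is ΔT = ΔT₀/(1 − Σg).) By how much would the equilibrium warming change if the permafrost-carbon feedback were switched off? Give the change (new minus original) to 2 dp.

Original: g = 0.3522, ΔT = 2.2/(1−0.3522) = 3.3961 °C.
Without permafrost-carbon: g' = 0.3094, ΔT' = 2.2/(1−0.3094) = 3.1856 °C.
Change = 3.1856 − 3.3961 = -0.21 °C.

-0.21 °C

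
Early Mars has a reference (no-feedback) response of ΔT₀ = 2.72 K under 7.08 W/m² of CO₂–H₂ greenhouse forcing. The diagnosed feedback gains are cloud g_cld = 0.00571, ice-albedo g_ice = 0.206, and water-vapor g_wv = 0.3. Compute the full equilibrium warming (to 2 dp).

Total gain g = 0.00571 + 0.206 + 0.3 = 0.51171.
Amplification A = 1/(1 − 0.51171) = 2.048.
ΔT = 2.72 × 2.048 = 5.57 K.

5.57 K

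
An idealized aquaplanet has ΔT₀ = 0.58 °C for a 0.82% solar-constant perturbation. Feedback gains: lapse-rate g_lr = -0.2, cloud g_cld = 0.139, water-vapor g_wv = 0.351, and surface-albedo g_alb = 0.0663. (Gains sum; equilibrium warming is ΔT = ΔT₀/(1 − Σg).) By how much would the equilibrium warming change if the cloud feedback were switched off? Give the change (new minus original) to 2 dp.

Original: g = 0.3563, ΔT = 0.58/(1−0.3563) = 0.9010 °C.
Without cloud: g' = 0.2173, ΔT' = 0.58/(1−0.2173) = 0.7410 °C.
Change = 0.7410 − 0.9010 = -0.16 °C.

-0.16 °C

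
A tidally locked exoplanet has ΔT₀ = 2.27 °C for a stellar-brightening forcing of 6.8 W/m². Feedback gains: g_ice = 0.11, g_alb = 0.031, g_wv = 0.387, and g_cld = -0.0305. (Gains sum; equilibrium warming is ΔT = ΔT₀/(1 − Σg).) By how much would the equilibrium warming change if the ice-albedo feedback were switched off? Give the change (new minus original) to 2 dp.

Original: g = 0.4975, ΔT = 2.27/(1−0.4975) = 4.5174 °C.
Without ice-albedo: g' = 0.3875, ΔT' = 2.27/(1−0.3875) = 3.7061 °C.
Change = 3.7061 − 4.5174 = -0.81 °C.

-0.81 °C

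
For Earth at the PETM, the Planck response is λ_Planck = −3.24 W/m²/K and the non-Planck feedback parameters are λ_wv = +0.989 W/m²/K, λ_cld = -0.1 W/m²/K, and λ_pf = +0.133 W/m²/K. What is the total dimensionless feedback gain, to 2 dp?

Convert to gains: g_wv = 0.989/3.24 = 0.3052; g_cld = -0.1/3.24 = -0.03086; g_pf = 0.133/3.24 = 0.04105.
Total gain g = 0.31539.

0.32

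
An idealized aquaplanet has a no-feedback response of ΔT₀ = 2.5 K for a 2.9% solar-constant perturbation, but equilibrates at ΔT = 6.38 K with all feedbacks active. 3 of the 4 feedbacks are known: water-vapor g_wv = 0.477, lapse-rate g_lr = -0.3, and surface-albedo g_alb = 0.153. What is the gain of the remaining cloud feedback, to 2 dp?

0.28

Amplification A = ΔT/ΔT₀ = 6.38/2.5 = 2.552.
Total gain g = 1 − 1/A = 1 − 1/2.552 = 0.6082.
Known gains sum to 0.477 − 0.3 + 0.153 = 0.33.
g_cld = 0.6082 − 0.33 = 0.28.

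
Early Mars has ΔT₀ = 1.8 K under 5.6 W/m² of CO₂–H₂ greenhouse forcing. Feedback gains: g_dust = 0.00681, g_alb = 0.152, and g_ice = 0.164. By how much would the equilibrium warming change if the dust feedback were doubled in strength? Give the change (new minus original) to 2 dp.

Original: g = 0.32281, ΔT = 1.8/(1−0.32281) = 2.6580 K.
With doubled dust: g' = 0.32962, ΔT' = 1.8/(1−0.32962) = 2.6850 K.
Change = 2.6850 − 2.6580 = 0.03 K.

0.03 K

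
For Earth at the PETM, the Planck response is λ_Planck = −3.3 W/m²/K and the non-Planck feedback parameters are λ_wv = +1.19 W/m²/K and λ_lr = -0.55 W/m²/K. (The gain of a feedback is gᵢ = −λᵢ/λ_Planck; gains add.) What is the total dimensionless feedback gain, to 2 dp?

Convert to gains: g_wv = 1.19/3.3 = 0.3606; g_lr = -0.55/3.3 = -0.1667.
Total gain g = 0.1939.

0.19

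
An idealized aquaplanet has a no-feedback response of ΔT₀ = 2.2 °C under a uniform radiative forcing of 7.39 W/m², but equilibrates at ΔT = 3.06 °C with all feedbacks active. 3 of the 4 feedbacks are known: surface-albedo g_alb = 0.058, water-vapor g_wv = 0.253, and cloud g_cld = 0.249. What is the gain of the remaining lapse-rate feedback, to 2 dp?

-0.28

Amplification A = ΔT/ΔT₀ = 3.06/2.2 = 1.391.
Total gain g = 1 − 1/A = 1 − 1/1.391 = 0.2811.
Known gains sum to 0.058 + 0.253 + 0.249 = 0.56.
g_lr = 0.2811 − 0.56 = -0.28.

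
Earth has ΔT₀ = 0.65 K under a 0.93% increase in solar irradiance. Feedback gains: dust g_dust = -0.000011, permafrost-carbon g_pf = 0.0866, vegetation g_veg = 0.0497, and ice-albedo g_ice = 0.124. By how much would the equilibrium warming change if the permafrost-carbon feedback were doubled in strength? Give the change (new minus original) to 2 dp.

0.12 K

Original: g = 0.260289, ΔT = 0.65/(1−0.260289) = 0.8787 K.
With doubled permafrost-carbon: g' = 0.346889, ΔT' = 0.65/(1−0.346889) = 0.9952 K.
Change = 0.9952 − 0.8787 = 0.12 K.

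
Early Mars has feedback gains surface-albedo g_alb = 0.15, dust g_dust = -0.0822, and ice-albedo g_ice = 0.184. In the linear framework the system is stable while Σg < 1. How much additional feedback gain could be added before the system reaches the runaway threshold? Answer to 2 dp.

Current total gain = 0.15 − 0.0822 + 0.184 = 0.2518.
Margin to runaway = 1 − 0.2518 = 0.75.

0.75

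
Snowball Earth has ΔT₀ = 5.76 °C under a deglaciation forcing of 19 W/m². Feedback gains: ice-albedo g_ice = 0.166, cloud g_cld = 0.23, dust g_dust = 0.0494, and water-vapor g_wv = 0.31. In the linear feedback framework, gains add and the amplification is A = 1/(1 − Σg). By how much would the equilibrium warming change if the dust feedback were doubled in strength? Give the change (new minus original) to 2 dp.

5.96 °C

Original: g = 0.7554, ΔT = 5.76/(1−0.7554) = 23.5487 °C.
With doubled dust: g' = 0.8048, ΔT' = 5.76/(1−0.8048) = 29.5082 °C.
Change = 29.5082 − 23.5487 = 5.96 °C.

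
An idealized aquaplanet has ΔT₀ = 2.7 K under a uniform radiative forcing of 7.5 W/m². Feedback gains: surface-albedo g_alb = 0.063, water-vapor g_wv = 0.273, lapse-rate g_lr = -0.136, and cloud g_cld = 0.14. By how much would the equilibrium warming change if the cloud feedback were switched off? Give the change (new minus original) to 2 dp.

-0.72 K

Original: g = 0.34, ΔT = 2.7/(1−0.34) = 4.0909 K.
Without cloud: g' = 0.2, ΔT' = 2.7/(1−0.2) = 3.3750 K.
Change = 3.3750 − 4.0909 = -0.72 K.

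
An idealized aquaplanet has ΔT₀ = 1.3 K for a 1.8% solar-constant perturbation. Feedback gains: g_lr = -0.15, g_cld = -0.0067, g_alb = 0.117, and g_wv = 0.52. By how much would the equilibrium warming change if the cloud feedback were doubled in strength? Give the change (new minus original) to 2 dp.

Original: g = 0.4803, ΔT = 1.3/(1−0.4803) = 2.5014 K.
With doubled cloud: g' = 0.4736, ΔT' = 1.3/(1−0.4736) = 2.4696 K.
Change = 2.4696 − 2.5014 = -0.03 K.

-0.03 K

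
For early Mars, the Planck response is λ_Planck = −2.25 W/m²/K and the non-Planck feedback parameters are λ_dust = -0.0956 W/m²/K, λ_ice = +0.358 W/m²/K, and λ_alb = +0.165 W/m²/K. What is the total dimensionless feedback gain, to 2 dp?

Convert to gains: g_dust = -0.0956/2.25 = -0.04249; g_ice = 0.358/2.25 = 0.1591; g_alb = 0.165/2.25 = 0.07333.
Total gain g = 0.18994.

0.19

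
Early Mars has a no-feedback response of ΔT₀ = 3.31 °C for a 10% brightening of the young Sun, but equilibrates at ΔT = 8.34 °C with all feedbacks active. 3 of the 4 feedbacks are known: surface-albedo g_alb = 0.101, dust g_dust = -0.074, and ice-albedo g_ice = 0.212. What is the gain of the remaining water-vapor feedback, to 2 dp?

Amplification A = ΔT/ΔT₀ = 8.34/3.31 = 2.52.
Total gain g = 1 − 1/A = 1 − 1/2.52 = 0.6032.
Known gains sum to 0.101 − 0.074 + 0.212 = 0.239.
g_wv = 0.6032 − 0.239 = 0.36.

0.36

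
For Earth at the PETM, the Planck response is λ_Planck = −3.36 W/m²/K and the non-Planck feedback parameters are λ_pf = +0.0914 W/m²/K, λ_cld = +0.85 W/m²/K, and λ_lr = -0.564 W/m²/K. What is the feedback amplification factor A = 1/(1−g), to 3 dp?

1.127

Convert to gains: g_pf = 0.0914/3.36 = 0.0272; g_cld = 0.85/3.36 = 0.253; g_lr = -0.564/3.36 = -0.1679.
Total gain g = 0.1123.
A = 1/(1 − 0.1123) = 1.127.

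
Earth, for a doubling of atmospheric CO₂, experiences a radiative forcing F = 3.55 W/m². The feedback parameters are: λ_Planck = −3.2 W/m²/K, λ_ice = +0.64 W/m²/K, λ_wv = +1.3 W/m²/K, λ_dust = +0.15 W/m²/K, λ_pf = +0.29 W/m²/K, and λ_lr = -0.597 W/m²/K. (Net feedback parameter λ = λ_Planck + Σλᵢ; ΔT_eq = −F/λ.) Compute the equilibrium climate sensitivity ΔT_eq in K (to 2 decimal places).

2.51 K

Net feedback parameter λ = (−3.2) + (+0.64) + (+1.3) + (+0.15) + (+0.29) + (-0.597) = -1.417 W/m²/K.
ΔT = −F/λ = −3.55/(-1.417) = 2.51 K.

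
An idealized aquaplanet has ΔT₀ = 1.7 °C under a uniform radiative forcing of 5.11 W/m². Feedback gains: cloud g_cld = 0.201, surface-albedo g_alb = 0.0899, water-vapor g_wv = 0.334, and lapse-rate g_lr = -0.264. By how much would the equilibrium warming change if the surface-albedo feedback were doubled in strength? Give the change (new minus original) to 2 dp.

Original: g = 0.3609, ΔT = 1.7/(1−0.3609) = 2.6600 °C.
With doubled surface-albedo: g' = 0.4508, ΔT' = 1.7/(1−0.4508) = 3.0954 °C.
Change = 3.0954 − 2.6600 = 0.44 °C.

0.44 °C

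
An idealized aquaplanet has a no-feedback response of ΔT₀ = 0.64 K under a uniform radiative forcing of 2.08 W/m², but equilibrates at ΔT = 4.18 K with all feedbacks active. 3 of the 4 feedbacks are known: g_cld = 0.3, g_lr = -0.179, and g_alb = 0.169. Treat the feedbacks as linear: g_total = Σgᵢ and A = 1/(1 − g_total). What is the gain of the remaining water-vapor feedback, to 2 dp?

0.56

Amplification A = ΔT/ΔT₀ = 4.18/0.64 = 6.531.
Total gain g = 1 − 1/A = 1 − 1/6.531 = 0.8469.
Known gains sum to 0.3 − 0.179 + 0.169 = 0.29.
g_wv = 0.8469 − 0.29 = 0.56.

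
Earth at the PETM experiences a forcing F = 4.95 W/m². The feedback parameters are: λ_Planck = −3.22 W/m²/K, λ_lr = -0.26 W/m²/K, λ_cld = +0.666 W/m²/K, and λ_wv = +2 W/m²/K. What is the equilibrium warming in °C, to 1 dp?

Net feedback parameter λ = (−3.22) + (-0.26) + (+0.666) + (+2) = -0.814 W/m²/K.
ΔT = −F/λ = −4.95/(-0.814) = 6.1 °C.

6.1 °C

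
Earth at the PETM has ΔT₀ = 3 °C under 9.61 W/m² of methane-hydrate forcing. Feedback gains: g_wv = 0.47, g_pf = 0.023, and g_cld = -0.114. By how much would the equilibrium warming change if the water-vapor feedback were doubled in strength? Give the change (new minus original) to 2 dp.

Original: g = 0.379, ΔT = 3/(1−0.379) = 4.8309 °C.
With doubled water-vapor: g' = 0.849, ΔT' = 3/(1−0.849) = 19.8675 °C.
Change = 19.8675 − 4.8309 = 15.04 °C.

15.04 °C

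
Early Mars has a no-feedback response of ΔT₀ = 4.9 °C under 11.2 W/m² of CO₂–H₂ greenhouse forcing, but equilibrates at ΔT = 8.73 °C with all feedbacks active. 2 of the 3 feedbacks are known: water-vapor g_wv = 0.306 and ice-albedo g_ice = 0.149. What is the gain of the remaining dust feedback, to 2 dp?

-0.02

Amplification A = ΔT/ΔT₀ = 8.73/4.9 = 1.782.
Total gain g = 1 − 1/A = 1 − 1/1.782 = 0.4388.
Known gains sum to 0.306 + 0.149 = 0.455.
g_dust = 0.4388 − 0.455 = -0.02.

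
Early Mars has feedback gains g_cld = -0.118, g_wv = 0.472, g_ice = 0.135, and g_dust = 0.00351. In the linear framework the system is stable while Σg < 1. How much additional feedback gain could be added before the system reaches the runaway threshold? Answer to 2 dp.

0.51

Current total gain = -0.118 + 0.472 + 0.135 + 0.00351 = 0.49251.
Margin to runaway = 1 − 0.49251 = 0.51.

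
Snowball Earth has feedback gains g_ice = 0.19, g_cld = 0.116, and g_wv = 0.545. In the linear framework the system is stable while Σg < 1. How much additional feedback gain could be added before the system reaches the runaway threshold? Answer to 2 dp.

Current total gain = 0.19 + 0.116 + 0.545 = 0.851.
Margin to runaway = 1 − 0.851 = 0.15.

0.15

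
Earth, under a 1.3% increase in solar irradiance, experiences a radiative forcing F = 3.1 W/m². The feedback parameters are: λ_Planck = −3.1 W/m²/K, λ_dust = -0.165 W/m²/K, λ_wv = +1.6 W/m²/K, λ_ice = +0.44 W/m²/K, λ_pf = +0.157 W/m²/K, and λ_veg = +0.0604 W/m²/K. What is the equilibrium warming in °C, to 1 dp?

Net feedback parameter λ = (−3.1) + (-0.165) + (+1.6) + (+0.44) + (+0.157) + (+0.0604) = -1.0076 W/m²/K.
ΔT = −F/λ = −3.1/(-1.0076) = 3.1 °C.

3.1 °C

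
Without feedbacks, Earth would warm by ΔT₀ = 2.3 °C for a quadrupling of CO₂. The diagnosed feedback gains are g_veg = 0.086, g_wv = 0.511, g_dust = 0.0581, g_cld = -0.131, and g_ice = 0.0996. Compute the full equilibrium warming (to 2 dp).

6.11 °C

Total gain g = 0.086 + 0.511 + 0.0581 − 0.131 + 0.0996 = 0.6237.
Amplification A = 1/(1 − 0.6237) = 2.657.
ΔT = 2.3 × 2.657 = 6.11 °C.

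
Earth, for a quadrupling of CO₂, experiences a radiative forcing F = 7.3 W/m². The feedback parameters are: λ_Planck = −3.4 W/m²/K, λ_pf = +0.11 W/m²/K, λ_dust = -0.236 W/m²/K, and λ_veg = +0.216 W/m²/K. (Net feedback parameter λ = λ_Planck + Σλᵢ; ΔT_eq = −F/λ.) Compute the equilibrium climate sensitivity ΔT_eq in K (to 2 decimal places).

Net feedback parameter λ = (−3.4) + (+0.11) + (-0.236) + (+0.216) = -3.31 W/m²/K.
ΔT = −F/λ = −7.3/(-3.31) = 2.21 K.

2.21 K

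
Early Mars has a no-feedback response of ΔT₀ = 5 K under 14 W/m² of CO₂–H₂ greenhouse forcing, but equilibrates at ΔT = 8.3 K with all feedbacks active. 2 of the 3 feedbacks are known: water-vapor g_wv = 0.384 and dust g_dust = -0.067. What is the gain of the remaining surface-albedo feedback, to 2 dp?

0.08

Amplification A = ΔT/ΔT₀ = 8.3/5 = 1.66.
Total gain g = 1 − 1/A = 1 − 1/1.66 = 0.3976.
Known gains sum to 0.384 − 0.067 = 0.317.
g_alb = 0.3976 − 0.317 = 0.08.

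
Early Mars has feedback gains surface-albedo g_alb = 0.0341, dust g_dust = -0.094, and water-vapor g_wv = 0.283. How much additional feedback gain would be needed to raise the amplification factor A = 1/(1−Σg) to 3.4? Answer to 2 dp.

0.48

Current total gain = 0.2231.
Target gain for A = 3.4: g* = 1 − 1/3.4 = 0.7059.
Additional gain needed = 0.7059 − 0.2231 = 0.48.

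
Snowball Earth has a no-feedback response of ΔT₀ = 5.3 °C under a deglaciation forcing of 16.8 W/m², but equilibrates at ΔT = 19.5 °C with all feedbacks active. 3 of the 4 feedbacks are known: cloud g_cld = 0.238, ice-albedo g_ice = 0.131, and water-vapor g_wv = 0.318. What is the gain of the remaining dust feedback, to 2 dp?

0.04

Amplification A = ΔT/ΔT₀ = 19.5/5.3 = 3.679.
Total gain g = 1 − 1/A = 1 − 1/3.679 = 0.7282.
Known gains sum to 0.238 + 0.131 + 0.318 = 0.687.
g_dust = 0.7282 − 0.687 = 0.04.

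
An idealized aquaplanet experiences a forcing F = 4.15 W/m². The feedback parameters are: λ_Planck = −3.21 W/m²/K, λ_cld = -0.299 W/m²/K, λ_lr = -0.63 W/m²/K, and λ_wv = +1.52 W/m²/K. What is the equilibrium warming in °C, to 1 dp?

Net feedback parameter λ = (−3.21) + (-0.299) + (-0.63) + (+1.52) = -2.619 W/m²/K.
ΔT = −F/λ = −4.15/(-2.619) = 1.6 °C.

1.6 °C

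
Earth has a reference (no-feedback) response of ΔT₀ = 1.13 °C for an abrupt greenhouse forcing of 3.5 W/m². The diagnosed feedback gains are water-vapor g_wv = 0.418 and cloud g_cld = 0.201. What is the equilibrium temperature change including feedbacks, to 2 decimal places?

Total gain g = 0.418 + 0.201 = 0.619.
Amplification A = 1/(1 − 0.619) = 2.625.
ΔT = 1.13 × 2.625 = 2.97 °C.

2.97 °C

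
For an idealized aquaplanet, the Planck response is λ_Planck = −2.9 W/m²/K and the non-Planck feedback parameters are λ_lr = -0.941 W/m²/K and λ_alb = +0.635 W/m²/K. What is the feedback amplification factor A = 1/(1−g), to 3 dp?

0.905

Convert to gains: g_lr = -0.941/2.9 = -0.3245; g_alb = 0.635/2.9 = 0.219.
Total gain g = -0.1055.
A = 1/(1 + 0.1055) = 0.905.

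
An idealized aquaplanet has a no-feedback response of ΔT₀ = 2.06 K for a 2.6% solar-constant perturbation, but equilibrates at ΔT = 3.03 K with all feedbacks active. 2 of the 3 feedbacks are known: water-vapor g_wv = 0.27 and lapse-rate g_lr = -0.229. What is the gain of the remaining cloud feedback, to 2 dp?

Amplification A = ΔT/ΔT₀ = 3.03/2.06 = 1.471.
Total gain g = 1 − 1/A = 1 − 1/1.471 = 0.3202.
Known gains sum to 0.27 − 0.229 = 0.041.
g_cld = 0.3202 − 0.041 = 0.28.

0.28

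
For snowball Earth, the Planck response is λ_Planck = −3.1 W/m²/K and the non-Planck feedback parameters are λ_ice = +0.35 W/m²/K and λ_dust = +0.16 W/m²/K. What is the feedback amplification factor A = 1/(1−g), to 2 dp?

Convert to gains: g_ice = 0.35/3.1 = 0.1129; g_dust = 0.16/3.1 = 0.05161.
Total gain g = 0.16451.
A = 1/(1 − 0.16451) = 1.20.

1.20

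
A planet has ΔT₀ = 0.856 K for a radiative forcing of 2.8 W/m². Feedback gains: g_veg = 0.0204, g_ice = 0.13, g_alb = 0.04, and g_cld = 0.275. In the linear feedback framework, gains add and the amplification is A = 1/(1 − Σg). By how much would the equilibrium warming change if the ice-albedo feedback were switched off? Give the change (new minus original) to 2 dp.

Original: g = 0.4654, ΔT = 0.856/(1−0.4654) = 1.6012 K.
Without ice-albedo: g' = 0.3354, ΔT' = 0.856/(1−0.3354) = 1.2880 K.
Change = 1.2880 − 1.6012 = -0.31 K.

-0.31 K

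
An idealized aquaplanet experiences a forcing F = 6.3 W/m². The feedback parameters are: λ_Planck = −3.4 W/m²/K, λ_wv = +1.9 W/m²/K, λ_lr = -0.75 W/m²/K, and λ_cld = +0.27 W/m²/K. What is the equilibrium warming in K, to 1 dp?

3.2 K

Net feedback parameter λ = (−3.4) + (+1.9) + (-0.75) + (+0.27) = -1.98 W/m²/K.
ΔT = −F/λ = −6.3/(-1.98) = 3.2 K.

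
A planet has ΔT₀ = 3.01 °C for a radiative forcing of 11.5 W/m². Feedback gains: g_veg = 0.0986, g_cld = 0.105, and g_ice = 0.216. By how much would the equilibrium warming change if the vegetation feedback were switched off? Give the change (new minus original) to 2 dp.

-0.75 °C

Original: g = 0.4196, ΔT = 3.01/(1−0.4196) = 5.1861 °C.
Without vegetation: g' = 0.321, ΔT' = 3.01/(1−0.321) = 4.4330 °C.
Change = 4.4330 − 5.1861 = -0.75 °C.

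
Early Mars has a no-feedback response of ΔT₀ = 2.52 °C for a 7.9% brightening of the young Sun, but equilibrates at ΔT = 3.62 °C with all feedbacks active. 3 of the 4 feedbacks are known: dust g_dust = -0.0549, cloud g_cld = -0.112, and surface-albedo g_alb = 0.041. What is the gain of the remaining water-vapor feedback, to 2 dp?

0.43

Amplification A = ΔT/ΔT₀ = 3.62/2.52 = 1.437.
Total gain g = 1 − 1/A = 1 − 1/1.437 = 0.3041.
Known gains sum to -0.0549 − 0.112 + 0.041 = -0.1259.
g_wv = 0.3041 + 0.1259 = 0.43.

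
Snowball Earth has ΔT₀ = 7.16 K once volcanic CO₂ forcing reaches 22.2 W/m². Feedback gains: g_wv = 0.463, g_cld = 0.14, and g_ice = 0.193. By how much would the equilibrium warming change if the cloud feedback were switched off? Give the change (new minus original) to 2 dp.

-14.28 K

Original: g = 0.796, ΔT = 7.16/(1−0.796) = 35.0980 K.
Without cloud: g' = 0.656, ΔT' = 7.16/(1−0.656) = 20.8140 K.
Change = 20.8140 − 35.0980 = -14.28 K.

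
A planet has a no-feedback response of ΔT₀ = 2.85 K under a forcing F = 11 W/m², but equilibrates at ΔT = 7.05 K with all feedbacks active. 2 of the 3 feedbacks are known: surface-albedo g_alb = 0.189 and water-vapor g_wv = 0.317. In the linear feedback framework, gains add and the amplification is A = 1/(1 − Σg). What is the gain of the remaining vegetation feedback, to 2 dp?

Amplification A = ΔT/ΔT₀ = 7.05/2.85 = 2.474.
Total gain g = 1 − 1/A = 1 − 1/2.474 = 0.5958.
Known gains sum to 0.189 + 0.317 = 0.506.
g_veg = 0.5958 − 0.506 = 0.09.

0.09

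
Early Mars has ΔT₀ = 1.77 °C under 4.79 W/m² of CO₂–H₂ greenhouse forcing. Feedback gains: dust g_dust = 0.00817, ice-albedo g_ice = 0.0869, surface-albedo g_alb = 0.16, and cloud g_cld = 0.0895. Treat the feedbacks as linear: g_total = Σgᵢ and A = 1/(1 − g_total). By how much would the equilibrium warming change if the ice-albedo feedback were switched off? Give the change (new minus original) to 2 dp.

-0.32 °C

Original: g = 0.34457, ΔT = 1.77/(1−0.34457) = 2.7005 °C.
Without ice-albedo: g' = 0.25767, ΔT' = 1.77/(1−0.25767) = 2.3844 °C.
Change = 2.3844 − 2.7005 = -0.32 °C.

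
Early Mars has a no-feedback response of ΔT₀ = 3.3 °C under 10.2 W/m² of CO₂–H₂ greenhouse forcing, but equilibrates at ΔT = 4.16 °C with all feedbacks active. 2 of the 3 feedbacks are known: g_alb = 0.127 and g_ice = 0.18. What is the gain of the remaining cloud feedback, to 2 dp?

Amplification A = ΔT/ΔT₀ = 4.16/3.3 = 1.261.
Total gain g = 1 − 1/A = 1 − 1/1.261 = 0.207.
Known gains sum to 0.127 + 0.18 = 0.307.
g_cld = 0.207 − 0.307 = -0.10.

-0.10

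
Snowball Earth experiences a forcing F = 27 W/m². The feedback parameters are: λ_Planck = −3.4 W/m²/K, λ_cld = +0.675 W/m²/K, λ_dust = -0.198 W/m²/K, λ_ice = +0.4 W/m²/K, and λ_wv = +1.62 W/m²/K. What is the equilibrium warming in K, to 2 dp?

Net feedback parameter λ = (−3.4) + (+0.675) + (-0.198) + (+0.4) + (+1.62) = -0.903 W/m²/K.
ΔT = −F/λ = −27/(-0.903) = 29.90 K.

29.90 K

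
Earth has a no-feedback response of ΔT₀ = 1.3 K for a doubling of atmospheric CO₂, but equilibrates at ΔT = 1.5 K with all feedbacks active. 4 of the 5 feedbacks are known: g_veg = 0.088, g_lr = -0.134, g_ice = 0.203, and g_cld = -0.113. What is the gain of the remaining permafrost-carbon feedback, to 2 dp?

0.09

Amplification A = ΔT/ΔT₀ = 1.5/1.3 = 1.154.
Total gain g = 1 − 1/A = 1 − 1/1.154 = 0.1334.
Known gains sum to 0.088 − 0.134 + 0.203 − 0.113 = 0.044.
g_pf = 0.1334 − 0.044 = 0.09.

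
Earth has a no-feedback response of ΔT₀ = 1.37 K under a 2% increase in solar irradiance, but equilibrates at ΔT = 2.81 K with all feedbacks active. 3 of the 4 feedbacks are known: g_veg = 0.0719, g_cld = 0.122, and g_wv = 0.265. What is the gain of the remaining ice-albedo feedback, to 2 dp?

Amplification A = ΔT/ΔT₀ = 2.81/1.37 = 2.051.
Total gain g = 1 − 1/A = 1 − 1/2.051 = 0.5124.
Known gains sum to 0.0719 + 0.122 + 0.265 = 0.4589.
g_ice = 0.5124 − 0.4589 = 0.05.

0.05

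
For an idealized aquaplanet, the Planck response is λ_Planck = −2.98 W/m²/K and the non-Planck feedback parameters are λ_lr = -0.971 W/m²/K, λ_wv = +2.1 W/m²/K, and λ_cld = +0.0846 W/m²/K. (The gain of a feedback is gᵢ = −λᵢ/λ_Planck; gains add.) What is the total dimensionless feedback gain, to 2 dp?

0.41

Convert to gains: g_lr = -0.971/2.98 = -0.3258; g_wv = 2.1/2.98 = 0.7047; g_cld = 0.0846/2.98 = 0.02839.
Total gain g = 0.40729.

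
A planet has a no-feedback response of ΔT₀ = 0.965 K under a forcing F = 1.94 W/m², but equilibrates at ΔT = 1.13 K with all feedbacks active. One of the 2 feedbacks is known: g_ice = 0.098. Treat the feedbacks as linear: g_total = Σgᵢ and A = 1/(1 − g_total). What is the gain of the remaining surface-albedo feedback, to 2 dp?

Amplification A = ΔT/ΔT₀ = 1.13/0.965 = 1.171.
Total gain g = 1 − 1/A = 1 − 1/1.171 = 0.146.
The known gain is 0.098.
g_alb = 0.146 − 0.098 = 0.05.

0.05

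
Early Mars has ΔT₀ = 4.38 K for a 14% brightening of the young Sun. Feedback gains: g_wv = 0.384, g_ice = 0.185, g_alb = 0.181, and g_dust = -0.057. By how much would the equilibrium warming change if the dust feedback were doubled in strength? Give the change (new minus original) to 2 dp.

-2.23 K

Original: g = 0.693, ΔT = 4.38/(1−0.693) = 14.2671 K.
With doubled dust: g' = 0.636, ΔT' = 4.38/(1−0.636) = 12.0330 K.
Change = 12.0330 − 14.2671 = -2.23 K.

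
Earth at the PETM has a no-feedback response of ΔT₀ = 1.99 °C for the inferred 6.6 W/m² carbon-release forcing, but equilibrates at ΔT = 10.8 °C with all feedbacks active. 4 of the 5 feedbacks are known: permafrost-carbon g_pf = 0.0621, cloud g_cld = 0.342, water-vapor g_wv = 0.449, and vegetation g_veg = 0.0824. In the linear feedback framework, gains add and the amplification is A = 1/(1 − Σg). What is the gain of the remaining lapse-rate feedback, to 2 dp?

-0.12

Amplification A = ΔT/ΔT₀ = 10.8/1.99 = 5.427.
Total gain g = 1 − 1/A = 1 − 1/5.427 = 0.8157.
Known gains sum to 0.0621 + 0.342 + 0.449 + 0.0824 = 0.9355.
g_lr = 0.8157 − 0.9355 = -0.12.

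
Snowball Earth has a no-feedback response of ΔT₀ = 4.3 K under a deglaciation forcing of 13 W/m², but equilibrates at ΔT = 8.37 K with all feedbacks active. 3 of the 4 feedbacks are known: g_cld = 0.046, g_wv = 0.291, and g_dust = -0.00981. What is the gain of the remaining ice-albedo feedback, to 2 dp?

0.16

Amplification A = ΔT/ΔT₀ = 8.37/4.3 = 1.947.
Total gain g = 1 − 1/A = 1 − 1/1.947 = 0.4864.
Known gains sum to 0.046 + 0.291 − 0.00981 = 0.32719.
g_ice = 0.4864 − 0.32719 = 0.16.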